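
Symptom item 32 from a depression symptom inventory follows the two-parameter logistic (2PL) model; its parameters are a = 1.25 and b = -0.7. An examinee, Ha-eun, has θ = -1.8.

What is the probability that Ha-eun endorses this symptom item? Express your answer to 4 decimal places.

P(θ) = 1 / (1 + exp(−a(θ − b)))
Exponent: 1.25 × (-1.8 − (-0.7)) = -1.3750
1/(1 + e^{1.3750}) = 0.2018

0.2018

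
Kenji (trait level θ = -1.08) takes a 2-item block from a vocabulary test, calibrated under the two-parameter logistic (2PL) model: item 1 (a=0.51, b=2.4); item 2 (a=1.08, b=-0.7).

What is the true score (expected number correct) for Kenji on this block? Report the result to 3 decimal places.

P(θ) = 1 / (1 + exp(−a(θ − b)))
P_1 = 1/(1+e^{1.7748}) = 0.1449
P_2 = 1/(1+e^{0.4104}) = 0.3988
E[score] = 0.1449 + 0.3988 = 0.5438

0.544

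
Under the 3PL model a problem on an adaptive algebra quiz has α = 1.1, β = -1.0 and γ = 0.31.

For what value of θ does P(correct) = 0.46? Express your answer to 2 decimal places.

P(θ) = γ + (1 − γ) · 1 / (1 + exp(−α(θ − β)))
Remove guessing floor: (0.46 − 0.31)/(1 − 0.31) = 0.2174
logit = ln(0.2174/0.7826) = -1.2809
θ = β + logit/(α) = -1.0 + (-1.2809)/1.1000 = -2.1645

-2.16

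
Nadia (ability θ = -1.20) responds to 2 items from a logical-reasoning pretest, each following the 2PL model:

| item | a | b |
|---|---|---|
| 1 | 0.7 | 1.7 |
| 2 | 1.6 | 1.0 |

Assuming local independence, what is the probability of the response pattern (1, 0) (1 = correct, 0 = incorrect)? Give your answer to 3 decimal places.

P(θ) = 1 / (1 + exp(−a(θ − b)))
P_1 = 1/(1+e^{2.0300}) = 0.1161
P_2 = 1/(1+e^{3.5200}) = 0.0287
L = P_1 × (1−P_2) = 0.1161 × 0.9713 = 0.11275

0.113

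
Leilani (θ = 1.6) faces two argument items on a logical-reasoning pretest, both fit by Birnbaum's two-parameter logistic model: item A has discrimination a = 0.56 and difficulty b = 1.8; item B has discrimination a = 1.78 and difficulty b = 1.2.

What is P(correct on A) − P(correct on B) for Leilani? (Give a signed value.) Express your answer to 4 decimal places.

-0.1988

P(θ) = 1 / (1 + exp(−a(θ − b)))
P_A = 0.4720
P_B = 0.6708
P_A − P_B = -0.1988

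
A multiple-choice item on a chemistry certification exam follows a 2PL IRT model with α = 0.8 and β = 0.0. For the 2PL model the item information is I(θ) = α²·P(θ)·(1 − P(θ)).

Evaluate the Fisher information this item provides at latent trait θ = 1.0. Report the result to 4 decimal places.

P = 1/(1+e^{-0.8000}) = 0.6900
P(1−P) = 0.6900 × 0.3100 = 0.2139
I = α² × P(1−P) = 0.8² × 0.2139 = 0.13690

0.1369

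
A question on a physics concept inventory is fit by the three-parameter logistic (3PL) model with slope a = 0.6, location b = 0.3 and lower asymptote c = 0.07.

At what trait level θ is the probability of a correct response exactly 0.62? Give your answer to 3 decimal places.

0.916

P(θ) = c + (1 − c) · 1 / (1 + exp(−a(θ − b)))
Remove guessing floor: (0.62 − 0.07)/(1 − 0.07) = 0.5914
logit = ln(0.5914/0.4086) = 0.3697
θ = b + logit/(a) = 0.3 + 0.3697/0.6000 = 0.9162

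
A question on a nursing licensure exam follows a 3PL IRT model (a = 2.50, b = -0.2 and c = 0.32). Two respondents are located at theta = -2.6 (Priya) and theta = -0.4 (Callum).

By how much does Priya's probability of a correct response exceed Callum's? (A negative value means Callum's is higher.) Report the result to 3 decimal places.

-0.255

P(theta) = c + (1 − c) · 1 / (1 + exp(−a(theta − b)))
P(Priya) = 0.3217  [exponent -6.0000]
P(Callum) = 0.5767  [exponent -0.5000]
Difference = 0.3217 − 0.5767 = -0.2550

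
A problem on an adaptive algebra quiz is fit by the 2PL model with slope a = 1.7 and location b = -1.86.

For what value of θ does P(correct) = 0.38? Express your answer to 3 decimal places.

-2.148

P(θ) = 1 / (1 + exp(−a(θ − b)))
logit = ln(0.3800/0.6200) = -0.4895
θ = b + logit/(a) = -1.86 + (-0.4895)/1.7000 = -2.1480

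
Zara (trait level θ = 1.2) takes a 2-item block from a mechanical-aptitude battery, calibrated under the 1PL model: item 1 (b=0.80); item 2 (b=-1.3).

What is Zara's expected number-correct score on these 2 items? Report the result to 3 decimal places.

1.523

P(θ) = 1 / (1 + exp(−(θ − b)))
P_1 = 1/(1+e^{-0.4000}) = 0.5987
P_2 = 1/(1+e^{-2.5000}) = 0.9241
E[score] = 0.5987 + 0.9241 = 1.5228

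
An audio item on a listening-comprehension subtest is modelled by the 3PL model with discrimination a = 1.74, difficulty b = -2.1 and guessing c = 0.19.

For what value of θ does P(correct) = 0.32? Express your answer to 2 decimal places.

-3.05

P(θ) = c + (1 − c) · 1 / (1 + exp(−a(θ − b)))
Remove guessing floor: (0.32 − 0.19)/(1 − 0.19) = 0.1605
logit = ln(0.1605/0.8395) = -1.6546
θ = b + logit/(a) = -2.1 + (-1.6546)/1.7400 = -3.0509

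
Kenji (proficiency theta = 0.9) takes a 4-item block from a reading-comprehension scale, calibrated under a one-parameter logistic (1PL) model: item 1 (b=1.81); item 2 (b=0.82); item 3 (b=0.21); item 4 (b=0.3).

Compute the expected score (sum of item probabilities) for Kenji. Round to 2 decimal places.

P(theta) = 1 / (1 + exp(−(theta − b)))
P_1 = 1/(1+e^{0.9100}) = 0.2870
P_2 = 1/(1+e^{-0.0800}) = 0.5200
P_3 = 1/(1+e^{-0.6900}) = 0.6660
P_4 = 1/(1+e^{-0.6000}) = 0.6457
E[score] = 0.2870 + 0.5200 + 0.6660 + 0.6457 = 2.1186

2.12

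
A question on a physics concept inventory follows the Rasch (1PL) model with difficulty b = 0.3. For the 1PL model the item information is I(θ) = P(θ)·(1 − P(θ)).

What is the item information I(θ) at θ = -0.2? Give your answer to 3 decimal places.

0.235

P = 1/(1+e^{0.5000}) = 0.3775
P(1−P) = 0.3775 × 0.6225 = 0.2350
I = P(1−P) = 0.23500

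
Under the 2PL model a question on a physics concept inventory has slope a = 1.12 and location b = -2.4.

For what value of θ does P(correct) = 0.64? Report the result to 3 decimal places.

-1.886

P(θ) = 1 / (1 + exp(−a(θ − b)))
logit = ln(0.6400/0.3600) = 0.5754
θ = b + logit/(a) = -2.4 + 0.5754/1.1200 = -1.8863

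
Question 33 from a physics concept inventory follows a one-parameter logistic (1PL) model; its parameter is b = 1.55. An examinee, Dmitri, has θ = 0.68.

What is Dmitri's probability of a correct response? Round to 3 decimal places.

P(θ) = 1 / (1 + exp(−(θ − b)))
Exponent: (0.68 − 1.55) = -0.8700
1/(1 + e^{0.8700}) = 0.2953
P = 0.2953

0.295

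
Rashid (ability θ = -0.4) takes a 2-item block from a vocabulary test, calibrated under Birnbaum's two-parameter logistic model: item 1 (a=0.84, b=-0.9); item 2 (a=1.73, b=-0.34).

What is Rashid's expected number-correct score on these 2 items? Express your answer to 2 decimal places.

P(θ) = 1 / (1 + exp(−a(θ − b)))
P_1 = 1/(1+e^{-0.4200}) = 0.6035
P_2 = 1/(1+e^{0.1038}) = 0.4741
E[score] = 0.6035 + 0.4741 = 1.0776

1.08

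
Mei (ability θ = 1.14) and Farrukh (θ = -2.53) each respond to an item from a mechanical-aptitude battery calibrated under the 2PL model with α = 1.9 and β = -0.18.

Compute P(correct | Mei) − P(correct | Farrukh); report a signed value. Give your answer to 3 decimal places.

P(θ) = 1 / (1 + exp(−α(θ − β)))
P(Mei) = 0.9247  [exponent 2.5080]
P(Farrukh) = 0.0114  [exponent -4.4650]
Difference = 0.9247 − 0.0114 = 0.9133

0.913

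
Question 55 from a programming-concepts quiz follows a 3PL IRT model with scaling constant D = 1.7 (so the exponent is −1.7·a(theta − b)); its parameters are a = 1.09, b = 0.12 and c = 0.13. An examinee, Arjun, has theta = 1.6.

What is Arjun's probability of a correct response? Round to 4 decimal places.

0.9474

P(theta) = c + (1 − c) · 1 / (1 + exp(−D·a(theta − b)))
Exponent: 1.7 × 1.09 × (1.6 − 0.12) = 2.7424
1/(1 + e^{-2.7424}) = 0.9395
P = 0.13 + 0.87 × 0.9395 = 0.9474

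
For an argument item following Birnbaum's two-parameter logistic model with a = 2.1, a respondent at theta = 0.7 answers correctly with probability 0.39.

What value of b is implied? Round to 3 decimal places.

P(theta) = 1 / (1 + exp(−a(theta − b)))
logit(0.39) = ln(0.39/0.61) = -0.4473
b = theta − logit/(a) = 0.7 − (-0.4473)/2.1000 = 0.9130

0.913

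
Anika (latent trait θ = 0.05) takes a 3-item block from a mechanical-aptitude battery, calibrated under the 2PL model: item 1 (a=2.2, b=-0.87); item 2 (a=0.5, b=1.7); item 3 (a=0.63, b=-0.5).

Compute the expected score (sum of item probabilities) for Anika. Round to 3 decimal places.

1.774

P(θ) = 1 / (1 + exp(−a(θ − b)))
P_1 = 1/(1+e^{-2.0240}) = 0.8833
P_2 = 1/(1+e^{0.8250}) = 0.3047
P_3 = 1/(1+e^{-0.3465}) = 0.5858
E[score] = 0.8833 + 0.3047 + 0.5858 = 1.7738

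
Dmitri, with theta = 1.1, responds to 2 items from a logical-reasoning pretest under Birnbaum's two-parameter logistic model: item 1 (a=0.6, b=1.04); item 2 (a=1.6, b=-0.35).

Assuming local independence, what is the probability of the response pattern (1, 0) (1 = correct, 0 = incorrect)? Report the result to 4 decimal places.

P(theta) = 1 / (1 + exp(−a(theta − b)))
P_1 = 1/(1+e^{-0.0360}) = 0.5090
P_2 = 1/(1+e^{-2.3200}) = 0.9105
L = P_1 × (1−P_2) = 0.5090 × 0.0895 = 0.04555

0.0455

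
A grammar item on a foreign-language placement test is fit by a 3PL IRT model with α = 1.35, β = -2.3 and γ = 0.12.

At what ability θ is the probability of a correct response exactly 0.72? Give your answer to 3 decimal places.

P(θ) = γ + (1 − γ) · 1 / (1 + exp(−α(θ − β)))
Remove guessing floor: (0.72 − 0.12)/(1 − 0.12) = 0.6818
logit = ln(0.6818/0.3182) = 0.7621
θ = β + logit/(α) = -2.3 + 0.7621/1.3500 = -1.7355

-1.735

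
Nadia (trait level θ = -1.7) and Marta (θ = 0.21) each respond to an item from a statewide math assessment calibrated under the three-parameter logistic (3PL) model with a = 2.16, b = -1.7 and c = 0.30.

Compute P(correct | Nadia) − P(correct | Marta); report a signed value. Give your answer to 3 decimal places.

-0.339

P(θ) = c + (1 − c) · 1 / (1 + exp(−a(θ − b)))
P(Nadia) = 0.6500  [exponent 0.0000]
P(Marta) = 0.9889  [exponent 4.1256]
Difference = 0.6500 − 0.9889 = -0.3389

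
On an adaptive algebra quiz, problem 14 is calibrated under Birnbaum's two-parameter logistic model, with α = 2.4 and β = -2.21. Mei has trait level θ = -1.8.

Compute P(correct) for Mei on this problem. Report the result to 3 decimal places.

P(θ) = 1 / (1 + exp(−α(θ − β)))
Exponent: 2.4 × (-1.8 − (-2.21)) = 0.9840
1/(1 + e^{-0.9840}) = 0.7279

0.728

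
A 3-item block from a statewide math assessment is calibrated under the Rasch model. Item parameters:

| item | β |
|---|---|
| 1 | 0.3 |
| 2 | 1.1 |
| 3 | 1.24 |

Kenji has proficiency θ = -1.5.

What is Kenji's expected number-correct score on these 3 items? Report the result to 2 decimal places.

P(θ) = 1 / (1 + exp(−(θ − β)))
P_1 = 1/(1+e^{1.8000}) = 0.1419
P_2 = 1/(1+e^{2.6000}) = 0.0691
P_3 = 1/(1+e^{2.7400}) = 0.0607
E[score] = 0.1419 + 0.0691 + 0.0607 = 0.2716

0.27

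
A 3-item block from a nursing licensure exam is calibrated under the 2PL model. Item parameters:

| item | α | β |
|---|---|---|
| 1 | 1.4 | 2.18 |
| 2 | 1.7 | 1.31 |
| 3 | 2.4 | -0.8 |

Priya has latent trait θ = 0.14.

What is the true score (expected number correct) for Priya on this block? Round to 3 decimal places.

P(θ) = 1 / (1 + exp(−α(θ − β)))
P_1 = 1/(1+e^{2.8560}) = 0.0544
P_2 = 1/(1+e^{1.9890}) = 0.1204
P_3 = 1/(1+e^{-2.2560}) = 0.9052
E[score] = 0.0544 + 0.1204 + 0.9052 = 1.0799

1.080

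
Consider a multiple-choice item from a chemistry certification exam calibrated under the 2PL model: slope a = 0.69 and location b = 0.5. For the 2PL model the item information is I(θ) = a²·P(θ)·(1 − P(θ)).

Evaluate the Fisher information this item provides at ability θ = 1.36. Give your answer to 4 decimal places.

0.1091

P = 1/(1+e^{-0.5934}) = 0.6441
P(1−P) = 0.6441 × 0.3559 = 0.2292
I = a² × P(1−P) = 0.69² × 0.2292 = 0.10913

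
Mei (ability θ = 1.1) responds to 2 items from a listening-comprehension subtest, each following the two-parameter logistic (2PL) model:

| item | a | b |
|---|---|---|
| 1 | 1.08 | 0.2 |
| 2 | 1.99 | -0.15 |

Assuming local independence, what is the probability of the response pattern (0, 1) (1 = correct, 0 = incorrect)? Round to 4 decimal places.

0.2534

P(θ) = 1 / (1 + exp(−a(θ − b)))
P_1 = 1/(1+e^{-0.9720}) = 0.7255
P_2 = 1/(1+e^{-2.4875}) = 0.9233
L = (1−P_1) × P_2 = 0.2745 × 0.9233 = 0.25342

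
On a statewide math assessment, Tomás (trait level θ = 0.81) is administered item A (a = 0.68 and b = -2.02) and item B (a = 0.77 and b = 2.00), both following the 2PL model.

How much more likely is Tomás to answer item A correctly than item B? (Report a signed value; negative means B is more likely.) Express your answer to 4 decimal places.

0.5869

P(θ) = 1 / (1 + exp(−a(θ − b)))
P_A = 0.8726
P_B = 0.2857
P_A − P_B = 0.5869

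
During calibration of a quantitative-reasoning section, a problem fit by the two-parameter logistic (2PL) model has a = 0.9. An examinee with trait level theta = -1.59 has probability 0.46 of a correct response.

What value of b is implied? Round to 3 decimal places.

P(theta) = 1 / (1 + exp(−a(theta − b)))
logit(0.46) = ln(0.46/0.54) = -0.1603
b = theta − logit/(a) = -1.59 − (-0.1603)/0.9000 = -1.4118

-1.412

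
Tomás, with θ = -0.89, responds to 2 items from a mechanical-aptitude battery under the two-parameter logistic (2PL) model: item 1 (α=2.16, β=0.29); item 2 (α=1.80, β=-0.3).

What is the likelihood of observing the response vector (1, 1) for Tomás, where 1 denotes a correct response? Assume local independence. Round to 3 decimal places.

0.019

P(θ) = 1 / (1 + exp(−α(θ − β)))
P_1 = 1/(1+e^{2.5488}) = 0.0725
P_2 = 1/(1+e^{1.0620}) = 0.2569
L = P_1 × P_2 = 0.0725 × 0.2569 = 0.01863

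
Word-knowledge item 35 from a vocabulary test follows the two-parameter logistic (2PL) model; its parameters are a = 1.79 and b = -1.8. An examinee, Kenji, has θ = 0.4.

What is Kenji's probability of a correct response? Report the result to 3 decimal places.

P(θ) = 1 / (1 + exp(−a(θ − b)))
Exponent: 1.79 × (0.4 − (-1.8)) = 3.9380
1/(1 + e^{-3.9380}) = 0.9809

0.981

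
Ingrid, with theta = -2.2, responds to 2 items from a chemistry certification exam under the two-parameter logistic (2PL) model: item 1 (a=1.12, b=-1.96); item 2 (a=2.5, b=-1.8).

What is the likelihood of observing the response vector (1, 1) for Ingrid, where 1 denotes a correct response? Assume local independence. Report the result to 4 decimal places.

P(theta) = 1 / (1 + exp(−a(theta − b)))
P_1 = 1/(1+e^{0.2688}) = 0.4332
P_2 = 1/(1+e^{1.0000}) = 0.2689
L = P_1 × P_2 = 0.4332 × 0.2689 = 0.11651

0.1165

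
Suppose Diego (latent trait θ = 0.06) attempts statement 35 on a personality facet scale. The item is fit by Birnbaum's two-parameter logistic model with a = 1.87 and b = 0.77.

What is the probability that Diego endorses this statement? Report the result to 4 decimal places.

P(θ) = 1 / (1 + exp(−a(θ − b)))
Exponent: 1.87 × (0.06 − 0.77) = -1.3277
1/(1 + e^{1.3277}) = 0.2095

0.2095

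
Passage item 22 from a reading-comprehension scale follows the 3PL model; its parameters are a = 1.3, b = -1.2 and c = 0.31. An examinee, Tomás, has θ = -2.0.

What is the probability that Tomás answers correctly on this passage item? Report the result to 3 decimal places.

0.490

P(θ) = c + (1 − c) · 1 / (1 + exp(−a(θ − b)))
Exponent: 1.3 × (-2.0 − (-1.2)) = -1.0400
1/(1 + e^{1.0400}) = 0.2611
P = 0.31 + 0.69 × 0.2611 = 0.4902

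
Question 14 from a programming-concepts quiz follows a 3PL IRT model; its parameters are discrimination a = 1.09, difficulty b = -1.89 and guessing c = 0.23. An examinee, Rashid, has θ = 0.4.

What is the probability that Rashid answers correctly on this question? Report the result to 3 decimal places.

P(θ) = c + (1 − c) · 1 / (1 + exp(−a(θ − b)))
Exponent: 1.09 × (0.4 − (-1.89)) = 2.4961
1/(1 + e^{-2.4961}) = 0.9239
P = 0.23 + 0.77 × 0.9239 = 0.9414

0.941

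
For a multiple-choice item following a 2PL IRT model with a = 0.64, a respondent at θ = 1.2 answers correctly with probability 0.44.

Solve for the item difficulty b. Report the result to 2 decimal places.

1.58

P(θ) = 1 / (1 + exp(−a(θ − b)))
logit(0.44) = ln(0.44/0.56) = -0.2412
b = θ − logit/(a) = 1.2 − (-0.2412)/0.6400 = 1.5768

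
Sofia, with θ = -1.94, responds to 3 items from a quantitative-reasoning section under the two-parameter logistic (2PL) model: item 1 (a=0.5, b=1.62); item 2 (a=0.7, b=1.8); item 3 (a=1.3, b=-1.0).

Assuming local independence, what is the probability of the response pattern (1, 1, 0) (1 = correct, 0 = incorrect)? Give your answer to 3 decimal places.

P(θ) = 1 / (1 + exp(−a(θ − b)))
P_1 = 1/(1+e^{1.7800}) = 0.1443
P_2 = 1/(1+e^{2.6180}) = 0.0680
P_3 = 1/(1+e^{1.2220}) = 0.2276
L = P_1 × P_2 × (1−P_3) = 0.1443 × 0.0680 × 0.7724 = 0.00758

0.008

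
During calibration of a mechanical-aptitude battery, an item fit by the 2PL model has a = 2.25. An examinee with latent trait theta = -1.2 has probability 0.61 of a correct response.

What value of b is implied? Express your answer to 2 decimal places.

-1.40

P(theta) = 1 / (1 + exp(−a(theta − b)))
logit(0.61) = ln(0.61/0.39) = 0.4473
b = theta − logit/(a) = -1.2 − 0.4473/2.2500 = -1.3988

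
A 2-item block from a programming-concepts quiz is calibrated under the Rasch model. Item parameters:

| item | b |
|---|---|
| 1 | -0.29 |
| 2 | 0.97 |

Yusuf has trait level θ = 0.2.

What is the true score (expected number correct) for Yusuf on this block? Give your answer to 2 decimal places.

P(θ) = 1 / (1 + exp(−(θ − b)))
P_1 = 1/(1+e^{-0.4900}) = 0.6201
P_2 = 1/(1+e^{0.7700}) = 0.3165
E[score] = 0.6201 + 0.3165 = 0.9366

0.94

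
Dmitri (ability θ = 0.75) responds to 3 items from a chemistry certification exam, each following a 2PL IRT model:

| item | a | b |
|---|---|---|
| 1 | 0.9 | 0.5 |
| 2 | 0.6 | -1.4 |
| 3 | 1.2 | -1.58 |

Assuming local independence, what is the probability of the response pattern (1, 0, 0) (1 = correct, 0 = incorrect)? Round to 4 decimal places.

0.0069

P(θ) = 1 / (1 + exp(−a(θ − b)))
P_1 = 1/(1+e^{-0.2250}) = 0.5560
P_2 = 1/(1+e^{-1.2900}) = 0.7841
P_3 = 1/(1+e^{-2.7960}) = 0.9425
L = P_1 × (1−P_2) × (1−P_3) = 0.5560 × 0.2159 × 0.0575 = 0.00691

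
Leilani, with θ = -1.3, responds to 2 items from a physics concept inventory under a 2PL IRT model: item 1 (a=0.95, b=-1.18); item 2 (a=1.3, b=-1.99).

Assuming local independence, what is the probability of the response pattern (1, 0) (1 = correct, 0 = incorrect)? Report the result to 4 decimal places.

0.1366

P(θ) = 1 / (1 + exp(−a(θ − b)))
P_1 = 1/(1+e^{0.1140}) = 0.4715
P_2 = 1/(1+e^{-0.8970}) = 0.7103
L = P_1 × (1−P_2) = 0.4715 × 0.2897 = 0.13659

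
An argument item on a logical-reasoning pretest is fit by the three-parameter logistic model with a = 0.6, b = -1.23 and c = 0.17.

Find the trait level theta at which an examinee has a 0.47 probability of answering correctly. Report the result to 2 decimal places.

-2.18

P(theta) = c + (1 − c) · 1 / (1 + exp(−a(theta − b)))
Remove guessing floor: (0.47 − 0.17)/(1 − 0.17) = 0.3614
logit = ln(0.3614/0.6386) = -0.5691
theta = b + logit/(a) = -1.23 + (-0.5691)/0.6000 = -2.1785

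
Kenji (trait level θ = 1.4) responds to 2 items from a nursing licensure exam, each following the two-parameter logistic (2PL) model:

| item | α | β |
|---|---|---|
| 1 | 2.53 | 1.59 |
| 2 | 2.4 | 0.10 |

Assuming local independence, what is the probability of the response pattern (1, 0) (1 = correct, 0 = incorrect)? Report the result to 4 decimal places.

0.0162

P(θ) = 1 / (1 + exp(−α(θ − β)))
P_1 = 1/(1+e^{0.4807}) = 0.3821
P_2 = 1/(1+e^{-3.1200}) = 0.9577
L = P_1 × (1−P_2) = 0.3821 × 0.0423 = 0.01616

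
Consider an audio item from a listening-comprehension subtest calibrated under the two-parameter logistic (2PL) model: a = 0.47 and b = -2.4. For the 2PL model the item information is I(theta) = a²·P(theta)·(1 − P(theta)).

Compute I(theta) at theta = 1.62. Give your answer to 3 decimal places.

P = 1/(1+e^{-1.8894}) = 0.8687
P(1−P) = 0.8687 × 0.1313 = 0.1141
I = a² × P(1−P) = 0.47² × 0.1141 = 0.02520

0.025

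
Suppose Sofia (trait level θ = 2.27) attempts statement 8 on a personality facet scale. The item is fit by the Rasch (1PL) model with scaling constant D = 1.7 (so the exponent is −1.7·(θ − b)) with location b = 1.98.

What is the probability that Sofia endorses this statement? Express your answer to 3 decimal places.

0.621

P(θ) = 1 / (1 + exp(−D·(θ − b)))
Exponent: 1.7 × (2.27 − 1.98) = 0.4930
1/(1 + e^{-0.4930}) = 0.6208
P = 0.6208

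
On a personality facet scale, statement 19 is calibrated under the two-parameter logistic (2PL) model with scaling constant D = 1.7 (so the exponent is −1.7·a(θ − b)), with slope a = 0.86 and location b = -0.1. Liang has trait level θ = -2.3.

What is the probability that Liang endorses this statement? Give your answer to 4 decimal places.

0.0386

P(θ) = 1 / (1 + exp(−D·a(θ − b)))
Exponent: 1.7 × 0.86 × (-2.3 − (-0.1)) = -3.2164
1/(1 + e^{3.2164}) = 0.0386
P = 0.0386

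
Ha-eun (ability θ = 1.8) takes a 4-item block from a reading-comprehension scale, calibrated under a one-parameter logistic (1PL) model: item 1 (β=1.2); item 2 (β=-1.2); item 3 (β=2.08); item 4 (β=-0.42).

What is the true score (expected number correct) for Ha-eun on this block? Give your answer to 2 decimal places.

P(θ) = 1 / (1 + exp(−(θ − β)))
P_1 = 1/(1+e^{-0.6000}) = 0.6457
P_2 = 1/(1+e^{-3.0000}) = 0.9526
P_3 = 1/(1+e^{0.2800}) = 0.4305
P_4 = 1/(1+e^{-2.2200}) = 0.9020
E[score] = 0.6457 + 0.9526 + 0.4305 + 0.9020 = 2.9307

2.93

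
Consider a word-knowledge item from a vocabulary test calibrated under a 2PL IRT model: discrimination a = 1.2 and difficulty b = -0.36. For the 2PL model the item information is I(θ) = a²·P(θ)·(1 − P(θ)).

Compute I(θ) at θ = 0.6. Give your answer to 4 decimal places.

0.2627

P = 1/(1+e^{-1.1520}) = 0.7599
P(1−P) = 0.7599 × 0.2401 = 0.1825
I = a² × P(1−P) = 1.2² × 0.1825 = 0.26275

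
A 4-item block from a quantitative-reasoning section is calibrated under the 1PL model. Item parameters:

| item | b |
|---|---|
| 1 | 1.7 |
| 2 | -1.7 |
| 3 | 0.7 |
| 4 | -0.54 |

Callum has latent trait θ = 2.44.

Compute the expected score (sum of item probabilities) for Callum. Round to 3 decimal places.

3.464

P(θ) = 1 / (1 + exp(−(θ − b)))
P_1 = 1/(1+e^{-0.7400}) = 0.6770
P_2 = 1/(1+e^{-4.1400}) = 0.9843
P_3 = 1/(1+e^{-1.7400}) = 0.8507
P_4 = 1/(1+e^{-2.9800}) = 0.9517
E[score] = 0.6770 + 0.9843 + 0.8507 + 0.9517 = 3.4637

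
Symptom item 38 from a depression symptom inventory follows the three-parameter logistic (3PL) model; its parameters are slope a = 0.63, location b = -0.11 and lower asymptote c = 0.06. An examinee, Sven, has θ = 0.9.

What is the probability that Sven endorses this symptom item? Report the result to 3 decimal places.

P(θ) = c + (1 − c) · 1 / (1 + exp(−a(θ − b)))
Exponent: 0.63 × (0.9 − (-0.11)) = 0.6363
1/(1 + e^{-0.6363}) = 0.6539
P = 0.06 + 0.94 × 0.6539 = 0.6747

0.675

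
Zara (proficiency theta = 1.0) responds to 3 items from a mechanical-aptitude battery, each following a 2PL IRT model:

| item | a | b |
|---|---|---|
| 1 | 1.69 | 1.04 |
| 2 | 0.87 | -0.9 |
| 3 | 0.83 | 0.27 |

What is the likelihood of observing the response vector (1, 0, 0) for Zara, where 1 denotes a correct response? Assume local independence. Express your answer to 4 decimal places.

P(theta) = 1 / (1 + exp(−a(theta − b)))
P_1 = 1/(1+e^{0.0676}) = 0.4831
P_2 = 1/(1+e^{-1.6530}) = 0.8393
P_3 = 1/(1+e^{-0.6059}) = 0.6470
L = P_1 × (1−P_2) × (1−P_3) = 0.4831 × 0.1607 × 0.3530 = 0.02741

0.0274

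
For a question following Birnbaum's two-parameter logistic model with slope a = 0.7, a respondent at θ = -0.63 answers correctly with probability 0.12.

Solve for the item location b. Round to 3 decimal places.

2.216

P(θ) = 1 / (1 + exp(−a(θ − b)))
logit(0.12) = ln(0.12/0.88) = -1.9924
b = θ − logit/(a) = -0.63 − (-1.9924)/0.7000 = 2.2163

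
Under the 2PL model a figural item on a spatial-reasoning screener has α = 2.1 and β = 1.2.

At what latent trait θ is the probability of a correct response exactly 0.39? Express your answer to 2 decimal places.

P(θ) = 1 / (1 + exp(−α(θ − β)))
logit = ln(0.3900/0.6100) = -0.4473
θ = β + logit/(α) = 1.2 + (-0.4473)/2.1000 = 0.9870

0.99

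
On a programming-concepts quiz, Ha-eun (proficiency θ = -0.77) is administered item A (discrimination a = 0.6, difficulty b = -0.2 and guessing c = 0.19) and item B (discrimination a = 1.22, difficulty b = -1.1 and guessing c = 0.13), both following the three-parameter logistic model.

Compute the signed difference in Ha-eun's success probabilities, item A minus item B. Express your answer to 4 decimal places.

-0.1250

P(θ) = c + (1 − c) · 1 / (1 + exp(−a(θ − b)))
P_A = 0.5264
P_B = 0.6514
P_A − P_B = -0.1250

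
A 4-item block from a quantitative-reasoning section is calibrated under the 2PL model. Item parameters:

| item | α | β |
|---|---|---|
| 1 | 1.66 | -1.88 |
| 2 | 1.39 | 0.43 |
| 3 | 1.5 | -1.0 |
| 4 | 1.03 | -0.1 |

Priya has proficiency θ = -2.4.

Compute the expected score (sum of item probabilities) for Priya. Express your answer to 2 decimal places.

0.51

P(θ) = 1 / (1 + exp(−α(θ − β)))
P_1 = 1/(1+e^{0.8632}) = 0.2967
P_2 = 1/(1+e^{3.9337}) = 0.0192
P_3 = 1/(1+e^{2.1000}) = 0.1091
P_4 = 1/(1+e^{2.3690}) = 0.0856
E[score] = 0.2967 + 0.0192 + 0.1091 + 0.0856 = 0.5105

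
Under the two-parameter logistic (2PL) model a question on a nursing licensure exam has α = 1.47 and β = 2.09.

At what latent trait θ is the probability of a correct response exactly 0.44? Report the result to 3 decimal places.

1.926

P(θ) = 1 / (1 + exp(−α(θ − β)))
logit = ln(0.4400/0.5600) = -0.2412
θ = β + logit/(α) = 2.09 + (-0.2412)/1.4700 = 1.9259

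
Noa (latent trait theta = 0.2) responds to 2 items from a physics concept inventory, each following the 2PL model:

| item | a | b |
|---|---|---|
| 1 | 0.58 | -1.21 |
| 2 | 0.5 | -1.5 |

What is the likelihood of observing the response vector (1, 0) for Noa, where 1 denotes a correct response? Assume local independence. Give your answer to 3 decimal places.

0.208

P(theta) = 1 / (1 + exp(−a(theta − b)))
P_1 = 1/(1+e^{-0.8178}) = 0.6938
P_2 = 1/(1+e^{-0.8500}) = 0.7006
L = P_1 × (1−P_2) = 0.6938 × 0.2994 = 0.20774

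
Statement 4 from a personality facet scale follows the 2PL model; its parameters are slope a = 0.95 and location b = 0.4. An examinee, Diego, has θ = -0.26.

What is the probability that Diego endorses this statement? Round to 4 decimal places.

P(θ) = 1 / (1 + exp(−a(θ − b)))
Exponent: 0.95 × (-0.26 − 0.4) = -0.6270
1/(1 + e^{0.6270}) = 0.3482

0.3482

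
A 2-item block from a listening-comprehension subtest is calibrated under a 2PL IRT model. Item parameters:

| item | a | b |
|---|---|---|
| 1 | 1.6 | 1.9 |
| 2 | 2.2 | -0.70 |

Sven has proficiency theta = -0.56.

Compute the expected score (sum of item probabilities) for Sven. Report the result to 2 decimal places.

0.60

P(theta) = 1 / (1 + exp(−a(theta − b)))
P_1 = 1/(1+e^{3.9360}) = 0.0192
P_2 = 1/(1+e^{-0.3080}) = 0.5764
E[score] = 0.0192 + 0.5764 = 0.5955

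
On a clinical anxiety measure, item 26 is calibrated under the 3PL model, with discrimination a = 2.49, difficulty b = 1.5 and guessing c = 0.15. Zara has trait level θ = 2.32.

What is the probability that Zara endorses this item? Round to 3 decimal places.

0.902

P(θ) = c + (1 − c) · 1 / (1 + exp(−a(θ − b)))
Exponent: 2.49 × (2.32 − 1.5) = 2.0418
1/(1 + e^{-2.0418}) = 0.8851
P = 0.15 + 0.85 × 0.8851 = 0.9023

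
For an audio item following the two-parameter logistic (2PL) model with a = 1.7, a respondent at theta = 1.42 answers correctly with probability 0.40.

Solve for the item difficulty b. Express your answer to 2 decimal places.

P(theta) = 1 / (1 + exp(−a(theta − b)))
logit(0.40) = ln(0.40/0.60) = -0.4055
b = theta − logit/(a) = 1.42 − (-0.4055)/1.7000 = 1.6585

1.66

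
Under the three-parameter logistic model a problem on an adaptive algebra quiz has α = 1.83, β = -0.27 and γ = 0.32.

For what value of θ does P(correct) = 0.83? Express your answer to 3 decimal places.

0.330

P(θ) = γ + (1 − γ) · 1 / (1 + exp(−α(θ − β)))
Remove guessing floor: (0.83 − 0.32)/(1 − 0.32) = 0.7500
logit = ln(0.7500/0.2500) = 1.0986
θ = β + logit/(α) = -0.27 + 1.0986/1.8300 = 0.3303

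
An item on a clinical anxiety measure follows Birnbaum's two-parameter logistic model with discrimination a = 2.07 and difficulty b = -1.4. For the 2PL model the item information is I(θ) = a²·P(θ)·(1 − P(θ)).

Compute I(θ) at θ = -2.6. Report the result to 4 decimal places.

P = 1/(1+e^{2.4840}) = 0.0770
P(1−P) = 0.0770 × 0.9230 = 0.0711
I = a² × P(1−P) = 2.07² × 0.0711 = 0.30449

0.3045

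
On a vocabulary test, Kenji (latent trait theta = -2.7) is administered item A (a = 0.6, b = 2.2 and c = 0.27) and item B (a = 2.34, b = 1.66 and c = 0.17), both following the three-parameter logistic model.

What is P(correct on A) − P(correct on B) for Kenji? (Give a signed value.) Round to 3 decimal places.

P(theta) = c + (1 − c) · 1 / (1 + exp(−a(theta − b)))
P_A = 0.3067
P_B = 0.1700
P_A − P_B = 0.1366

0.137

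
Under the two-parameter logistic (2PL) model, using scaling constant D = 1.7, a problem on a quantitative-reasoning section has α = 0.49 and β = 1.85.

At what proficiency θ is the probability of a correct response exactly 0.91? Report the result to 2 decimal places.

P(θ) = 1 / (1 + exp(−D·α(θ − β)))
logit = ln(0.9100/0.0900) = 2.3136
θ = β + logit/(1.7·α) = 1.85 + 2.3136/0.8330 = 4.6275

4.63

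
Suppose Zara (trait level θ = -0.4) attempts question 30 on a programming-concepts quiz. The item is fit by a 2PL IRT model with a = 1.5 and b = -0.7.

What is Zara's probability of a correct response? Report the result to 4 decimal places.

P(θ) = 1 / (1 + exp(−a(θ − b)))
Exponent: 1.5 × (-0.4 − (-0.7)) = 0.4500
1/(1 + e^{-0.4500}) = 0.6106

0.6106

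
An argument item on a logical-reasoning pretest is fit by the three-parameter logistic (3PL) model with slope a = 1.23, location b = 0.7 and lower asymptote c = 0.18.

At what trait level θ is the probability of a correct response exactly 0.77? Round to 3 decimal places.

P(θ) = c + (1 − c) · 1 / (1 + exp(−a(θ − b)))
Remove guessing floor: (0.77 − 0.18)/(1 − 0.18) = 0.7195
logit = ln(0.7195/0.2805) = 0.9420
θ = b + logit/(a) = 0.7 + 0.9420/1.2300 = 1.4659

1.466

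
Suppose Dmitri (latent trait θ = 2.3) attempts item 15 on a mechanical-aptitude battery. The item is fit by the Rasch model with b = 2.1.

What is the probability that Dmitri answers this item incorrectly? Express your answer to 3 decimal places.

P(θ) = 1 / (1 + exp(−(θ − b)))
Exponent: (2.3 − 2.1) = 0.2000
1/(1 + e^{-0.2000}) = 0.5498
P = 0.5498
P(incorrect) = 1 − 0.5498 = 0.4502

0.450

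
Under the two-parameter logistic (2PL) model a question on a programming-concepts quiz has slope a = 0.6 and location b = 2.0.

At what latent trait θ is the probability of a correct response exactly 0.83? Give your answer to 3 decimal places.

4.643

P(θ) = 1 / (1 + exp(−a(θ − b)))
logit = ln(0.8300/0.1700) = 1.5856
θ = b + logit/(a) = 2.0 + 1.5856/0.6000 = 4.6427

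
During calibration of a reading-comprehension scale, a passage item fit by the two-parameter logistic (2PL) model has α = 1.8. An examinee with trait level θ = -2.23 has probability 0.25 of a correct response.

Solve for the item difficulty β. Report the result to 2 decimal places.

P(θ) = 1 / (1 + exp(−α(θ − β)))
logit(0.25) = ln(0.25/0.75) = -1.0986
β = θ − logit/(α) = -2.23 − (-1.0986)/1.8000 = -1.6197

-1.62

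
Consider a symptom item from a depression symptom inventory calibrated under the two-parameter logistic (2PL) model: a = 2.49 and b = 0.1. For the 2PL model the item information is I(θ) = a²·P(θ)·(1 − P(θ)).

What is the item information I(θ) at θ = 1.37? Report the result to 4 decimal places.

P = 1/(1+e^{-3.1623}) = 0.9594
P(1−P) = 0.9594 × 0.0406 = 0.0390
I = a² × P(1−P) = 2.49² × 0.0390 = 0.24156

0.2416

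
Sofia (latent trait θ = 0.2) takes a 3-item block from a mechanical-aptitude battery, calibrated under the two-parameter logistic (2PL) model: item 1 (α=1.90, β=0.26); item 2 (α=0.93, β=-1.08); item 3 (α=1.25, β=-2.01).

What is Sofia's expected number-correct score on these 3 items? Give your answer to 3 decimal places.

P(θ) = 1 / (1 + exp(−α(θ − β)))
P_1 = 1/(1+e^{0.1140}) = 0.4715
P_2 = 1/(1+e^{-1.1904}) = 0.7668
P_3 = 1/(1+e^{-2.7625}) = 0.9406
E[score] = 0.4715 + 0.7668 + 0.9406 = 2.1790

2.179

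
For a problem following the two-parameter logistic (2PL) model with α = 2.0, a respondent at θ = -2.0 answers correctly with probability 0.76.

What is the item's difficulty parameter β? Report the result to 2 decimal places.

P(θ) = 1 / (1 + exp(−α(θ − β)))
logit(0.76) = ln(0.76/0.24) = 1.1527
β = θ − logit/(α) = -2.0 − 1.1527/2.0000 = -2.5763

-2.58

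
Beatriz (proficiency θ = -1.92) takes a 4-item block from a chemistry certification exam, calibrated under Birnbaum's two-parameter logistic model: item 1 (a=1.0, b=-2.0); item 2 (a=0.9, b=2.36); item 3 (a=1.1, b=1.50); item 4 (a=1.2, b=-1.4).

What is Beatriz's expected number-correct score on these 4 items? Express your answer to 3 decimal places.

P(θ) = 1 / (1 + exp(−a(θ − b)))
P_1 = 1/(1+e^{-0.0800}) = 0.5200
P_2 = 1/(1+e^{3.8520}) = 0.0208
P_3 = 1/(1+e^{3.7620}) = 0.0227
P_4 = 1/(1+e^{0.6240}) = 0.3489
E[score] = 0.5200 + 0.0208 + 0.0227 + 0.3489 = 0.9124

0.912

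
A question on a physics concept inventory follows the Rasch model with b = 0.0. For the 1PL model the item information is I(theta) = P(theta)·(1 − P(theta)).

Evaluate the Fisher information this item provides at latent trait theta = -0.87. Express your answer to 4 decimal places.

0.2081

P = 1/(1+e^{0.8700}) = 0.2953
P(1−P) = 0.2953 × 0.7047 = 0.2081
I = P(1−P) = 0.20808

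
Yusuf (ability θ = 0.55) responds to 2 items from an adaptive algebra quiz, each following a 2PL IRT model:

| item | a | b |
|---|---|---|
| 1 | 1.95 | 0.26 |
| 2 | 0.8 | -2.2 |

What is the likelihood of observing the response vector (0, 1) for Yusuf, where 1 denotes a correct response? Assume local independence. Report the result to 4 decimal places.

P(θ) = 1 / (1 + exp(−a(θ − b)))
P_1 = 1/(1+e^{-0.5655}) = 0.6377
P_2 = 1/(1+e^{-2.2000}) = 0.9002
L = (1−P_1) × P_2 = 0.3623 × 0.9002 = 0.32614

0.3261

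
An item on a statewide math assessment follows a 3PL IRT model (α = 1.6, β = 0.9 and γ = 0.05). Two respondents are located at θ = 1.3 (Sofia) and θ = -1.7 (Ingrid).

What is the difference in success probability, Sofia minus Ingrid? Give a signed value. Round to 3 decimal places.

0.607

P(θ) = γ + (1 − γ) · 1 / (1 + exp(−α(θ − β)))
P(Sofia) = 0.6720  [exponent 0.6400]
P(Ingrid) = 0.0646  [exponent -4.1600]
Difference = 0.6720 − 0.0646 = 0.6074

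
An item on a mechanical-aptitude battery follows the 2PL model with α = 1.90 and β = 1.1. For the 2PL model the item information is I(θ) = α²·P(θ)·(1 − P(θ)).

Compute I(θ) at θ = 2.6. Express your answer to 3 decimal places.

P = 1/(1+e^{-2.8500}) = 0.9453
P(1−P) = 0.9453 × 0.0547 = 0.0517
I = α² × P(1−P) = 1.90² × 0.0517 = 0.18661

0.187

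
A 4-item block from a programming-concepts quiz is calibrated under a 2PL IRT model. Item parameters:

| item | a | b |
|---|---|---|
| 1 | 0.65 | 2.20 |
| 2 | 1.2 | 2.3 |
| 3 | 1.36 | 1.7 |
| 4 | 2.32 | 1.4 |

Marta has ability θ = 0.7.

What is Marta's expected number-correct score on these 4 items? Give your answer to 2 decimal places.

0.77

P(θ) = 1 / (1 + exp(−a(θ − b)))
P_1 = 1/(1+e^{0.9750}) = 0.2739
P_2 = 1/(1+e^{1.9200}) = 0.1279
P_3 = 1/(1+e^{1.3600}) = 0.2042
P_4 = 1/(1+e^{1.6240}) = 0.1647
E[score] = 0.2739 + 0.1279 + 0.2042 + 0.1647 = 0.7706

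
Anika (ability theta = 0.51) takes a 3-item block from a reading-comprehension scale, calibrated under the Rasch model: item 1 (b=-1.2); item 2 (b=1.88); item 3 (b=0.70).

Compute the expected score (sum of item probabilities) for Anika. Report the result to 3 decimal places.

1.502

P(theta) = 1 / (1 + exp(−(theta − b)))
P_1 = 1/(1+e^{-1.7100}) = 0.8468
P_2 = 1/(1+e^{1.3700}) = 0.2026
P_3 = 1/(1+e^{0.1900}) = 0.4526
E[score] = 0.8468 + 0.2026 + 0.4526 = 1.5021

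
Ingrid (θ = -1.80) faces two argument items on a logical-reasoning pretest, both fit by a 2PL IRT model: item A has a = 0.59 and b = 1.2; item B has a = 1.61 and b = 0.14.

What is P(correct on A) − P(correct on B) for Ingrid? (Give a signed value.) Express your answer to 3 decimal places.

P(θ) = 1 / (1 + exp(−a(θ − b)))
P_A = 0.1455
P_B = 0.0422
P_A − P_B = 0.1034

0.103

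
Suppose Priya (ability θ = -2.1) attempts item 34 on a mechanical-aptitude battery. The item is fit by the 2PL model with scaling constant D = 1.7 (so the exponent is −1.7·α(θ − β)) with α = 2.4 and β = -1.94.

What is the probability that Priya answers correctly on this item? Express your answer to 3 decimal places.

P(θ) = 1 / (1 + exp(−D·α(θ − β)))
Exponent: 1.7 × 2.4 × (-2.1 − (-1.94)) = -0.6528
1/(1 + e^{0.6528}) = 0.3424
P = 0.3424

0.342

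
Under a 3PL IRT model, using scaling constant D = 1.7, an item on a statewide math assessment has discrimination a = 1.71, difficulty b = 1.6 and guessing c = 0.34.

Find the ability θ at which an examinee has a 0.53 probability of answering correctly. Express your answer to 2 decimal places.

P(θ) = c + (1 − c) · 1 / (1 + exp(−D·a(θ − b)))
Remove guessing floor: (0.53 − 0.34)/(1 − 0.34) = 0.2879
logit = ln(0.2879/0.7121) = -0.9057
θ = b + logit/(1.7·a) = 1.6 + (-0.9057)/2.9070 = 1.2884

1.29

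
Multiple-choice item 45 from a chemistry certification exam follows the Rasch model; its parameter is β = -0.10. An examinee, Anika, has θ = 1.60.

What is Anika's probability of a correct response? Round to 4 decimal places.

P(θ) = 1 / (1 + exp(−(θ − β)))
Exponent: (1.60 − (-0.10)) = 1.7000
1/(1 + e^{-1.7000}) = 0.8455
P = 0.8455

0.8455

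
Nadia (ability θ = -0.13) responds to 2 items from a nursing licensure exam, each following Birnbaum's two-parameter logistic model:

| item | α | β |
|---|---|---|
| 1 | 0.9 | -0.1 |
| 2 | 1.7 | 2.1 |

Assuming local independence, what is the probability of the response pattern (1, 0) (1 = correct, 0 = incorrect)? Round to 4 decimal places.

P(θ) = 1 / (1 + exp(−α(θ − β)))
P_1 = 1/(1+e^{0.0270}) = 0.4933
P_2 = 1/(1+e^{3.7910}) = 0.0221
L = P_1 × (1−P_2) = 0.4933 × 0.9779 = 0.48236

0.4824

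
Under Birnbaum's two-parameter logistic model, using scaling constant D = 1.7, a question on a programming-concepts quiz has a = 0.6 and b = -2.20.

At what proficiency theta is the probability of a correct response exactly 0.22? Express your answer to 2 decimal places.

-3.44

P(theta) = 1 / (1 + exp(−D·a(theta − b)))
logit = ln(0.2200/0.7800) = -1.2657
theta = b + logit/(1.7·a) = -2.20 + (-1.2657)/1.0200 = -3.4408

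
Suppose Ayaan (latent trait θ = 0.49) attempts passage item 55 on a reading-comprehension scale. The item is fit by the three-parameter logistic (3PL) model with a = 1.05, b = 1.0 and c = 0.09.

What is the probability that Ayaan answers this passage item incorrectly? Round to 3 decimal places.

P(θ) = c + (1 − c) · 1 / (1 + exp(−a(θ − b)))
Exponent: 1.05 × (0.49 − 1.0) = -0.5355
1/(1 + e^{0.5355}) = 0.3692
P = 0.09 + 0.91 × 0.3692 = 0.4260
P(incorrect) = 1 − 0.4260 = 0.5740

0.574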